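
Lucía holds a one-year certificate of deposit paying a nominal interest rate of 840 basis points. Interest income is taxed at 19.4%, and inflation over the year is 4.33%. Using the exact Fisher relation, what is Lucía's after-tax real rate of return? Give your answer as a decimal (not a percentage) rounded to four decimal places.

0.0234

After-tax nominal return = 8.4% × (1 − 0.194) = 6.7704%.
1 + r = 1.067704 / 1.04330 = 1.023391
After-tax real rate = 1.023391 − 1 → 0.0234.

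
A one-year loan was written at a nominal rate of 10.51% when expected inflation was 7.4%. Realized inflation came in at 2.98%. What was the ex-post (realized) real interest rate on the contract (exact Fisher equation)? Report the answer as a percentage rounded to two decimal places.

7.31%

Ex-post: (1 + 0.1051)/(1 + 0.0298) − 1 = 7.3121%
So the realized real rate is 7.31%.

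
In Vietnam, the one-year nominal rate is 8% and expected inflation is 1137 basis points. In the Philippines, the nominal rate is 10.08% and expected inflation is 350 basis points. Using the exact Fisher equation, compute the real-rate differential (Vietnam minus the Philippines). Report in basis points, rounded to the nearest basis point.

Vietnam: (1 + 0.0800)/(1 + 0.1137) − 1 = -3.0259%
The Philippines: (1 + 0.1008)/(1 + 0.0350) − 1 = 6.3575%
Differential = -3.0259% − 6.3575% = -9.3834% → -938 basis points.

-938 basis points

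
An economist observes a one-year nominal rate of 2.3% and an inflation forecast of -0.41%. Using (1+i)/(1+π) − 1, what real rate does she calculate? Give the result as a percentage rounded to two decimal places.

1 + r = 1.02300 / 0.99590 = 1.027212
r = 1.027212 − 1 = 2.7212%, i.e. 2.72%.

2.72%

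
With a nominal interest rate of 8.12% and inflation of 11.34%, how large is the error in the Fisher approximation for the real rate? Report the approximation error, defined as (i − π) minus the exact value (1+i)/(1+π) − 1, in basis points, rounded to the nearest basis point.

Approximate: r ≈ 8.120% − 11.340% = -3.2200%
Exact: (1 + 0.0812)/(1 + 0.1134) − 1 = -2.8920%
Error = -3.2200% − (-2.8920%) = -0.3280% → -33 basis points.

-33 basis points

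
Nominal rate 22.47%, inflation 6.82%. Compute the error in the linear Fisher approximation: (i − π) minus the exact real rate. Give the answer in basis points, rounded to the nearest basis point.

100 basis points

Approximate: r ≈ 22.470% − 6.820% = 15.6500%
Exact: (1 + 0.2247)/(1 + 0.0682) − 1 = 14.6508%
Error = 15.6500% − 14.6508% = 0.9992% → 100 basis points.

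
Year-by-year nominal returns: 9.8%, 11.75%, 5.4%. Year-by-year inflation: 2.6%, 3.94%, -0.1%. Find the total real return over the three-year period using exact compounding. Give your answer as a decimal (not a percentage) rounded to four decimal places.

Nominal growth factor = 1.0980 × 1.1175 × 1.0540 = 1.293274
Price-level growth factor = 1.0260 × 1.0394 × 0.9990 = 1.065358
Real growth factor = 1.293274 / 1.065358 = 1.213934
Total real return = 1.213934 − 1 → 0.2139.

0.2139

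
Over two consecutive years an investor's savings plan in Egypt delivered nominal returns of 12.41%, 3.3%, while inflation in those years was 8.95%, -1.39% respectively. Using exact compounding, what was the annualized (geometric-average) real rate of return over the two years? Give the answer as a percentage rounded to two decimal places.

Nominal growth factor = 1.1241 × 1.0330 = 1.16119530
Price-level growth factor = 1.0895 × 0.9861 = 1.07435595
Real growth factor = 1.16119530 / 1.07435595 = 1.08082922
Annualized real rate = 1.08082922^(1/2) − 1 = 3.9629% → 3.96%.

3.96%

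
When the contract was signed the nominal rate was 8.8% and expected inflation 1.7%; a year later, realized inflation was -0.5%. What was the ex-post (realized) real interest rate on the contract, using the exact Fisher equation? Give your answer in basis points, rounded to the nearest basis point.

935 basis points

Ex-post: (1 + 0.0880)/(1 − 0.0050) − 1 = 9.3467%
So the realized real rate is 935 basis points.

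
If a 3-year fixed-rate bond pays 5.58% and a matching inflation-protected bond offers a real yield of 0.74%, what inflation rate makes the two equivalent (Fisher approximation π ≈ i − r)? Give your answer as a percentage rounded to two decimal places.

4.84%

π ≈ i − r = 5.58% − 0.74% → 4.84%.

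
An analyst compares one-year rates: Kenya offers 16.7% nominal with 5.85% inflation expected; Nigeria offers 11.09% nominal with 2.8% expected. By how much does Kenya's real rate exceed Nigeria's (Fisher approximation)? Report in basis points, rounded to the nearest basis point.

Kenya: 16.7% − 5.85% = 10.850%
Nigeria: 11.09% − 2.8% = 8.290%
Differential = 2.560% → 256 basis points.

256 basis points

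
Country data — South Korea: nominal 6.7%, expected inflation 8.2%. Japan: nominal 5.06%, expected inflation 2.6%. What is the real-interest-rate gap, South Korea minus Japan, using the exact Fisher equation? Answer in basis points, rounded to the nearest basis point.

South Korea: (1 + 0.0670)/(1 + 0.0820) − 1 = -1.3863%
Japan: (1 + 0.0506)/(1 + 0.0260) − 1 = 2.3977%
Differential = -1.3863% − 2.3977% = -3.7840% → -378 basis points.

-378 basis points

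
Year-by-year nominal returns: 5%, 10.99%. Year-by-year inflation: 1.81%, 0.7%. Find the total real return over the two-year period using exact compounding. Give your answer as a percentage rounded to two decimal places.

Nominal growth factor = 1.0500 × 1.1099 = 1.165395
Price-level growth factor = 1.0181 × 1.0070 = 1.025227
Real growth factor = 1.165395 / 1.025227 = 1.136719
Total real return = 1.136719 − 1 → 13.67%.

13.67%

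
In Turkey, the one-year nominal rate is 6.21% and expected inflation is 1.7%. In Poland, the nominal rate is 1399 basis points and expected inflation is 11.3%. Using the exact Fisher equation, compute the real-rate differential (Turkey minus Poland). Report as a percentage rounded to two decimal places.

Turkey: (1 + 0.0621)/(1 + 0.0170) − 1 = 4.4346%
Poland: (1 + 0.1399)/(1 + 0.1130) − 1 = 2.4169%
Differential = 4.4346% − 2.4169% = 2.0177% → 2.02%.

2.02%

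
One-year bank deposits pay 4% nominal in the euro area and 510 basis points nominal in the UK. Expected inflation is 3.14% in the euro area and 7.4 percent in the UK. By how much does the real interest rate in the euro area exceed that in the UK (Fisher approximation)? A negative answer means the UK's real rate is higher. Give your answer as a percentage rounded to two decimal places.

The euro area: 4% − 3.14% = 0.860%
The UK: 5.1% − 7.4% = -2.300%
Differential = 3.160% → 3.16%.

3.16%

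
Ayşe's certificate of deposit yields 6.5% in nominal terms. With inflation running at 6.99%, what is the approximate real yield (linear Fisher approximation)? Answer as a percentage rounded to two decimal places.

r ≈ i − π = 6.5% − 6.99% = -0.49%.

-0.49%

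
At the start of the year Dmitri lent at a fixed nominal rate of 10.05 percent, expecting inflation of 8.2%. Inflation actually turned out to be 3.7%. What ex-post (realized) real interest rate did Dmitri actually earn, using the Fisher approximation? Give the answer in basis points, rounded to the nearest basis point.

635 basis points

Ex-post: 10.05% − 3.7% = 6.350%
So the realized real rate is 635 basis points.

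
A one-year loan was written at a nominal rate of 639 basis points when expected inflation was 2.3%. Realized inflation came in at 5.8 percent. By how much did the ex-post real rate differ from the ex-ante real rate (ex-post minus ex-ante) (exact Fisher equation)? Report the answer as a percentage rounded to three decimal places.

-3.440%

Ex-ante: (1 + 0.0639)/(1 + 0.0230) − 1 = 3.9980%
Ex-post: (1 + 0.0639)/(1 + 0.0580) − 1 = 0.5577%
Difference (ex-post − ex-ante) = -3.4404% → -3.440%.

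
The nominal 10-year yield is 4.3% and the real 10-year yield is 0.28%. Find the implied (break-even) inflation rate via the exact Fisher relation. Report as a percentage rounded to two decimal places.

(1 + π) = (1 + i)/(1 + r) = 1.04300 / 1.00280 = 1.040088
Break-even inflation = 1.040088 − 1 → 4.01%.

4.01%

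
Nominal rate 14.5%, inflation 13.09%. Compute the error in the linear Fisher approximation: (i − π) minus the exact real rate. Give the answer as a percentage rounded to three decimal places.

0.163%

Approximate: r ≈ 14.500% − 13.090% = 1.4100%
Exact: (1 + 0.1450)/(1 + 0.1309) − 1 = 1.2468%
Error = 1.4100% − 1.2468% = 0.1632% → 0.163%.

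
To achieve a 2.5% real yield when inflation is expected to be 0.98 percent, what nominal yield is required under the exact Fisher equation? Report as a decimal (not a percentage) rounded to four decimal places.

(1 + i) = (1 + r)(1 + π) = 1.02500 × 1.00980 = 1.035045
i = 1.035045 − 1, so the required nominal rate is 0.0350.

0.0350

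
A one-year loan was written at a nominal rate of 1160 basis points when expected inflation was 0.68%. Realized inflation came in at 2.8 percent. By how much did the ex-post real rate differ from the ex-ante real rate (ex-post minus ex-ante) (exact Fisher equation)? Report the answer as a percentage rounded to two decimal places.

Ex-ante: (1 + 0.1160)/(1 + 0.0068) − 1 = 10.8462%
Ex-post: (1 + 0.1160)/(1 + 0.0280) − 1 = 8.5603%
Difference (ex-post − ex-ante) = -2.2859% → -2.29%.

-2.29%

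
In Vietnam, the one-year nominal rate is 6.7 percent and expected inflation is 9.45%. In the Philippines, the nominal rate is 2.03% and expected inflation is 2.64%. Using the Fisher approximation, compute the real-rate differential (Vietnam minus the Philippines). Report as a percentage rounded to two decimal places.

-2.14%

Vietnam: 6.7% − 9.45% = -2.750%
The Philippines: 2.03% − 2.64% = -0.610%
Differential = -2.140% → -2.14%.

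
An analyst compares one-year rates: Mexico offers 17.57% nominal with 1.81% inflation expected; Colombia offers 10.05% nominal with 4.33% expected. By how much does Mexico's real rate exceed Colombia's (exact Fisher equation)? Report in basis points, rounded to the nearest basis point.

Mexico: (1 + 0.1757)/(1 + 0.0181) − 1 = 15.4798%
Colombia: (1 + 0.1005)/(1 + 0.0433) − 1 = 5.4826%
Differential = 15.4798% − 5.4826% = 9.9972% → 1000 basis points.

1000 basis points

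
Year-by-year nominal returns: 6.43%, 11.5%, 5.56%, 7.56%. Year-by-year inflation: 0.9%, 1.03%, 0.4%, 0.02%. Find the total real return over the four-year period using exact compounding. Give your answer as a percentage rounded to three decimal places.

31.622%

Compound the nominal returns: 1.0643 × 1.1150 × 1.0556 × 1.0756 = 1.347377.
Compound inflation: 1.0090 × 1.0103 × 1.0040 × 1.0002 = 1.023675.
Deflate: 1.347377 / 1.023675 = 1.316216.
Total real return = 1.316216 − 1 → 31.622%.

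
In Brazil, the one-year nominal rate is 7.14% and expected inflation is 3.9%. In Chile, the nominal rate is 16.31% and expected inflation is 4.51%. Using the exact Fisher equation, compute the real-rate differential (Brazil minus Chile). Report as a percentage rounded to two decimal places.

Brazil: (1 + 0.0714)/(1 + 0.0390) − 1 = 3.1184%
Chile: (1 + 0.1631)/(1 + 0.0451) − 1 = 11.2908%
Differential = 3.1184% − 11.2908% = -8.1724% → -8.17%.

-8.17%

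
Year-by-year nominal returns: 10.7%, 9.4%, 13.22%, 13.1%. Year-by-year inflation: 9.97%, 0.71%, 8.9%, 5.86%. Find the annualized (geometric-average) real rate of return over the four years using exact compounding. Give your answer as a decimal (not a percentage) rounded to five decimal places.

Nominal growth factor = 1.1070 × 1.0940 × 1.1322 × 1.1310 = 1.55078181
Price-level growth factor = 1.0997 × 1.0071 × 1.0890 × 1.0586 = 1.27675213
Real growth factor = 1.55078181 / 1.27675213 = 1.21463029
Annualized real rate = 1.21463029^(1/4) − 1 = 4.9811% → 0.04981.

0.04981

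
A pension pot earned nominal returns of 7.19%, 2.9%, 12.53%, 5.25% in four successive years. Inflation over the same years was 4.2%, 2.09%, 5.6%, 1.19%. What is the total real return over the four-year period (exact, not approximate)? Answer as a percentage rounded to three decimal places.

14.923%

Compound the nominal returns: 1.0719 × 1.0290 × 1.1253 × 1.0525 = 1.306352.
Compound inflation: 1.0420 × 1.0209 × 1.0560 × 1.0119 = 1.136717.
Deflate: 1.306352 / 1.136717 = 1.149232.
Total real return = 1.149232 − 1 → 14.923%.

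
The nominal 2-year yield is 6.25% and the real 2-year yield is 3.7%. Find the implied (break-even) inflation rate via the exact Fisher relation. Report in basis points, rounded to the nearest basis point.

(1 + π) = (1 + i)/(1 + r) = 1.06250 / 1.03700 = 1.024590
Break-even inflation = 1.024590 − 1 → 246 basis points.

246 basis points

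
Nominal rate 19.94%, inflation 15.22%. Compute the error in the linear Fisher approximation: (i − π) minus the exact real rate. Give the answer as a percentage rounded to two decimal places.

0.62%

Approximate: r ≈ 19.940% − 15.220% = 4.7200%
Exact: (1 + 0.1994)/(1 + 0.1522) − 1 = 4.0965%
Error = 4.7200% − 4.0965% = 0.6235% → 0.62%.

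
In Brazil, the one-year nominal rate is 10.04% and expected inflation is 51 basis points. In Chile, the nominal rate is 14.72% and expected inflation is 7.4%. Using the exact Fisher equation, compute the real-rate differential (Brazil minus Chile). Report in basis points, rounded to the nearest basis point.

267 basis points

Brazil: (1 + 0.1004)/(1 + 0.0051) − 1 = 9.4816%
Chile: (1 + 0.1472)/(1 + 0.0740) − 1 = 6.8156%
Differential = 9.4816% − 6.8156% = 2.6660% → 267 basis points.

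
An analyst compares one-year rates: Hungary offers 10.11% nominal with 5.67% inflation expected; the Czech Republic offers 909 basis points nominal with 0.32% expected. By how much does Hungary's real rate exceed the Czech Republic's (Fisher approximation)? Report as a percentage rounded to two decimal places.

Hungary: 10.11% − 5.67% = 4.440%
The Czech Republic: 9.09% − 0.32% = 8.770%
Differential = -4.330% → -4.33%.

-4.33%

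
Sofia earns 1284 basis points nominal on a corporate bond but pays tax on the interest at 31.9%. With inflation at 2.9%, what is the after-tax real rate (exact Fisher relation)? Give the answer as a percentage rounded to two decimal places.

5.68%

After-tax nominal return = 12.84% × (1 − 0.319) = 8.74404%.
1 + r = 1.0874404 / 1.02900 = 1.056793
After-tax real rate = 1.056793 − 1 → 5.68%.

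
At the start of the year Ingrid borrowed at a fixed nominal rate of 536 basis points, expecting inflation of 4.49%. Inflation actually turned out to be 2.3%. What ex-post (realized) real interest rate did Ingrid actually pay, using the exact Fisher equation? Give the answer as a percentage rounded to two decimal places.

2.99%

Ex-post: (1 + 0.0536)/(1 + 0.0230) − 1 = 2.9912%
So the realized real rate is 2.99%.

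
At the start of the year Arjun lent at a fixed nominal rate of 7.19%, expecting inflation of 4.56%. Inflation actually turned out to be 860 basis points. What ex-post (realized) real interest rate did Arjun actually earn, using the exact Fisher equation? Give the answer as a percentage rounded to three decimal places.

Ex-post: (1 + 0.0719)/(1 + 0.0860) − 1 = -1.2983%
So the realized real rate is -1.298%.

-1.298%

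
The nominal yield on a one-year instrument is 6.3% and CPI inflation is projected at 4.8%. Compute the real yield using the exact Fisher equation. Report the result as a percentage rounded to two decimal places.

1.43%

1 + r = 1.06300 / 1.04800 = 1.014313
r = 1.014313 − 1 = 1.4313%, i.e. 1.43%.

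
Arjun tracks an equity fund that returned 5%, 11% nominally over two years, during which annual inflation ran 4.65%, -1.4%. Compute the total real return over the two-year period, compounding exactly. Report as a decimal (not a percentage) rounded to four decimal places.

Compound the nominal returns: 1.0500 × 1.1100 = 1.165500.
Compound inflation: 1.0465 × 0.9860 = 1.031849.
Deflate: 1.165500 / 1.031849 = 1.129526.
Total real return = 1.129526 − 1 → 0.1295.

0.1295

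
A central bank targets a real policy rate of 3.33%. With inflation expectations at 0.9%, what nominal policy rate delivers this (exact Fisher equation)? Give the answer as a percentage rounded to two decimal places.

4.26%

(1 + i) = (1 + r)(1 + π) = 1.03330 × 1.00900 = 1.0425997
i = 1.0425997 − 1, so the required nominal rate is 4.26%.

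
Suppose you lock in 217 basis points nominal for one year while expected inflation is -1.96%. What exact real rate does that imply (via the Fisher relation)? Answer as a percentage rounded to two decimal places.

By the Fisher relation, 1 + r = (1 + i)/(1 + π).
1 + r = 1.02170 / 0.98040 = 1.042126
r = 1.042126 − 1 = 4.2126%, i.e. 4.21%.

4.21%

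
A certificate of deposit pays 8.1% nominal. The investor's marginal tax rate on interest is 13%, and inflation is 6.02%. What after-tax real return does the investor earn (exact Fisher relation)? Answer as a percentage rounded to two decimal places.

After-tax nominal return = 8.1% × (1 − 0.13) = 7.0470%.
1 + r = 1.07047 / 1.06020 = 1.009687
After-tax real rate = 1.009687 − 1 → 0.97%.

0.97%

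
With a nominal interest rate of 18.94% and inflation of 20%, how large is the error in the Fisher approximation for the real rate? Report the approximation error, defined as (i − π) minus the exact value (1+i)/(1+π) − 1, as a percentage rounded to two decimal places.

Approximate: r ≈ 18.940% − 20.000% = -1.0600%
Exact: (1 + 0.1894)/(1 + 0.2000) − 1 = -0.8833%
Error = -1.0600% − (-0.8833%) = -0.1767% → -0.18%.

-0.18%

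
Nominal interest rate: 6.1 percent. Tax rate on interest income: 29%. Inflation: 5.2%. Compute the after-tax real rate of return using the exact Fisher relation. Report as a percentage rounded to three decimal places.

After-tax nominal return = 6.1% × (1 − 0.29) = 4.3310%.
1 + r = 1.04331 / 1.05200 = 0.991740
After-tax real rate = 0.991740 − 1 → -0.826%.

-0.826%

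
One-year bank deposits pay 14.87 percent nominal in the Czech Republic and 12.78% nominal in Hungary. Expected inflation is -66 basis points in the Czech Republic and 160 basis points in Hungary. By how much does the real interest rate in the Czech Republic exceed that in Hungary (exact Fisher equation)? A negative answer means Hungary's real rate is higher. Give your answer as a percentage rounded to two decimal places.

The Czech Republic: (1 + 0.1487)/(1 − 0.0066) − 1 = 15.6332%
Hungary: (1 + 0.1278)/(1 + 0.0160) − 1 = 11.0039%
Differential = 15.6332% − 11.0039% = 4.6292% → 4.63%.

4.63%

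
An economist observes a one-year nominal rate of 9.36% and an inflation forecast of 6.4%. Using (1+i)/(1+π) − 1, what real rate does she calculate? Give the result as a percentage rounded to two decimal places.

2.78%

By the Fisher equation, 1 + r = (1 + i)/(1 + π).
1 + r = 1.09360 / 1.06400 = 1.027820
r = 1.027820 − 1 = 2.7820%, i.e. 2.78%.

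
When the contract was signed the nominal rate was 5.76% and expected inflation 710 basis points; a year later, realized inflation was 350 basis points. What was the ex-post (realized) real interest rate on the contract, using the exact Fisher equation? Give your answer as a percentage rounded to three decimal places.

2.184%

Ex-post: (1 + 0.0576)/(1 + 0.0350) − 1 = 2.1836%
So the realized real rate is 2.184%.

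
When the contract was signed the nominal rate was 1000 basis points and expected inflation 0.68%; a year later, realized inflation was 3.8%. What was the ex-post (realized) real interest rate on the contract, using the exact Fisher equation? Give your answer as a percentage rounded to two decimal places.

Ex-post: (1 + 0.1000)/(1 + 0.0380) − 1 = 5.9730%
So the realized real rate is 5.97%.

5.97%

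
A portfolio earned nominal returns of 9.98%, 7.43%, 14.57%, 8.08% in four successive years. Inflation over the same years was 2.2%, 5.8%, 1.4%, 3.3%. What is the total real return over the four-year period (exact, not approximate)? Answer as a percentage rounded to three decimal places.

29.176%

Nominal growth factor = 1.0998 × 1.0743 × 1.1457 × 1.0808 = 1.463038
Price-level growth factor = 1.0220 × 1.0580 × 1.0140 × 1.0330 = 1.132596
Real growth factor = 1.463038 / 1.132596 = 1.291757
Total real return = 1.291757 − 1 → 29.176%.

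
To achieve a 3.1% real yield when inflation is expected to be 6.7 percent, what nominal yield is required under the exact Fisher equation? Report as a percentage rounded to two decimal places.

(1 + i) = (1 + r)(1 + π) = 1.03100 × 1.06700 = 1.100077
i = 1.100077 − 1, so the required nominal rate is 10.01%.

10.01%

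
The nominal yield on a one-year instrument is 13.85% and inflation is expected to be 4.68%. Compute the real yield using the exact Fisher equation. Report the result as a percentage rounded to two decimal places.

8.76%

By the Fisher equation, 1 + r = (1 + i)/(1 + π).
1 + r = 1.13850 / 1.04680 = 1.087600
r = 1.087600 − 1 = 8.7600%, i.e. 8.76%.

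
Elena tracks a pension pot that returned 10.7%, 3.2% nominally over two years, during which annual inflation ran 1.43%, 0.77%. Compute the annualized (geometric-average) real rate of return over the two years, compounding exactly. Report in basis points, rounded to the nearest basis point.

572 basis points

Nominal growth factor = 1.1070 × 1.0320 = 1.14242400
Price-level growth factor = 1.0143 × 1.0077 = 1.02211011
Real growth factor = 1.14242400 / 1.02211011 = 1.11771128
Annualized real rate = 1.11771128^(1/2) − 1 = 5.7219% → 572 basis points.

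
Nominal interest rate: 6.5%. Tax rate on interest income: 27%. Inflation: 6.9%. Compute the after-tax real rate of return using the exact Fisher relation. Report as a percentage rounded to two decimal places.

-2.02%

After-tax nominal return = 6.5% × (1 − 0.27) = 4.7450%.
1 + r = 1.04745 / 1.06900 = 0.979841
After-tax real rate = 0.979841 − 1 → -2.02%.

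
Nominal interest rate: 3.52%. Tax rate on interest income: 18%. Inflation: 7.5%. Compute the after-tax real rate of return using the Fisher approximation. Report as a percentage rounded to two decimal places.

-4.61%

After-tax nominal return = 3.52% × (1 − 0.18) = 2.8864%.
r ≈ 2.8864% − 7.5% → -4.61%.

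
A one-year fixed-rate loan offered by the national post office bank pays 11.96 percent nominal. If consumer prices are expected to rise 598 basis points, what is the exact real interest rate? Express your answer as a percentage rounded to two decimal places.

1 + r = 1.11960 / 1.05980 = 1.056426
r = 1.056426 − 1 = 5.6426%, i.e. 5.64%.

5.64%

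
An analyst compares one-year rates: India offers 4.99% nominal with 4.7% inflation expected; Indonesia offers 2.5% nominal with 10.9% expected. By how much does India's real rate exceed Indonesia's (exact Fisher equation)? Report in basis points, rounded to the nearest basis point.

India: (1 + 0.0499)/(1 + 0.0470) − 1 = 0.2770%
Indonesia: (1 + 0.0250)/(1 + 0.1090) − 1 = -7.5744%
Differential = 0.2770% − (-7.5744%) = 7.8514% → 785 basis points.

785 basis points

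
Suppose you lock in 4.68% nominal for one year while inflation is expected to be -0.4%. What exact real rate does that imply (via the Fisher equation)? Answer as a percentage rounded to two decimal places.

By the Fisher equation, 1 + r = (1 + i)/(1 + π).
1 + r = 1.04680 / 0.99600 = 1.051004
r = 1.051004 − 1 = 5.1004%, i.e. 5.10%.

5.10%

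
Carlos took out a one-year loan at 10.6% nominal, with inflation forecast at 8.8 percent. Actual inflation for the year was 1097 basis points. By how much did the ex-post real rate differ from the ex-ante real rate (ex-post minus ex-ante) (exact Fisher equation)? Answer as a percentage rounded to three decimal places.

Ex-ante: (1 + 0.1060)/(1 + 0.0880) − 1 = 1.6544%
Ex-post: (1 + 0.1060)/(1 + 0.1097) − 1 = -0.3334%
Difference (ex-post − ex-ante) = -1.9878% → -1.988%.

-1.988%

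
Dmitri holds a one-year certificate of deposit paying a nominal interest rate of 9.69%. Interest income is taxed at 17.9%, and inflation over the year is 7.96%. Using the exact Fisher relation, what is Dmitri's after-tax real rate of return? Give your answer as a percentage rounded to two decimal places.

After-tax nominal return = 9.69% × (1 − 0.179) = 7.95549%.
1 + r = 1.0795549 / 1.07960 = 0.999958
After-tax real rate = 0.999958 − 1 → 0.00%.

0.00%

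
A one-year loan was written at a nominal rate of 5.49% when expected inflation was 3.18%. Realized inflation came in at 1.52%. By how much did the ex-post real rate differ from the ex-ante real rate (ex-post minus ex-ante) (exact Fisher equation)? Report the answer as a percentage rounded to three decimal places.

Ex-ante: (1 + 0.0549)/(1 + 0.0318) − 1 = 2.2388%
Ex-post: (1 + 0.0549)/(1 + 0.0152) − 1 = 3.9106%
Difference (ex-post − ex-ante) = 1.6718% → 1.672%.

1.672%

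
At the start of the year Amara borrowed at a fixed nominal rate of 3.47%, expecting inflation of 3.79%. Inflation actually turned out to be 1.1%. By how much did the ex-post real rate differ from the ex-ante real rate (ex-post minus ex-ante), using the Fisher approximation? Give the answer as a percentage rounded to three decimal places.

Ex-ante: 3.47% − 3.79% = -0.320%
Ex-post: 3.47% − 1.1% = 2.370%
Difference (ex-post − ex-ante) = 2.6900% → 2.690%.

2.690%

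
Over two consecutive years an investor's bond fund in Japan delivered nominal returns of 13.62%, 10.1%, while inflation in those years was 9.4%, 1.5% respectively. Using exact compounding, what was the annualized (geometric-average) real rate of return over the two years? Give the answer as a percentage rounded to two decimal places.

6.14%

Compound the nominal returns: 1.1362 × 1.1010 = 1.25095620.
Compound inflation: 1.0940 × 1.0150 = 1.11041000.
Deflate: 1.25095620 / 1.11041000 = 1.12657145.
Annualized real rate = 1.12657145^(1/2) − 1 = 6.1401% → 6.14%.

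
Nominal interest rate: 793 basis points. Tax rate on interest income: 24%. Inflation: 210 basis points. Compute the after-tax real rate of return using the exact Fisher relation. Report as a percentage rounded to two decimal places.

3.85%

After-tax nominal return = 7.93% × (1 − 0.24) = 6.0268%.
1 + r = 1.060268 / 1.02100 = 1.038460
After-tax real rate = 1.038460 − 1 → 3.85%.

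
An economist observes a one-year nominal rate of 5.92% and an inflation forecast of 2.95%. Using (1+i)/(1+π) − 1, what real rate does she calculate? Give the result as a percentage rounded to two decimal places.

By the Fisher equation, 1 + r = (1 + i)/(1 + π).
1 + r = 1.05920 / 1.02950 = 1.028849
r = 1.028849 − 1 = 2.8849%, i.e. 2.88%.

2.88%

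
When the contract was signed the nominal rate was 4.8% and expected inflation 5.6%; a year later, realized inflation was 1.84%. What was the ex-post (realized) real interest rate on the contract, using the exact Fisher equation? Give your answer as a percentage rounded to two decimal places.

2.91%

Ex-post: (1 + 0.0480)/(1 + 0.0184) − 1 = 2.9065%
So the realized real rate is 2.91%.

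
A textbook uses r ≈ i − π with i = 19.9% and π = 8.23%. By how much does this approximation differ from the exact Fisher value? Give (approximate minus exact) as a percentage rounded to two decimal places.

0.89%

Approximate: r ≈ 19.900% − 8.230% = 11.6700%
Exact: (1 + 0.1990)/(1 + 0.0823) − 1 = 10.7826%
Error = 11.6700% − 10.7826% = 0.8874% → 0.89%.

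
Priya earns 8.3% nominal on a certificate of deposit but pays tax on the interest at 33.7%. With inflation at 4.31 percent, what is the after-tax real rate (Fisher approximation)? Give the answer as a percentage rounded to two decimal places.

After-tax nominal return = 8.3% × (1 − 0.337) = 5.5029%.
r ≈ 5.5029% − 4.31% → 1.19%.

1.19%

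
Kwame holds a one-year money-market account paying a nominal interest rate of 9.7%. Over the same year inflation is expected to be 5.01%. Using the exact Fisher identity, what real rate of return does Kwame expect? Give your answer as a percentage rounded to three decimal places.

4.466%

By the Fisher identity, 1 + r = (1 + i)/(1 + π).
1 + r = 1.09700 / 1.05010 = 1.044662
r = 1.044662 − 1 = 4.4662%, i.e. 4.466%.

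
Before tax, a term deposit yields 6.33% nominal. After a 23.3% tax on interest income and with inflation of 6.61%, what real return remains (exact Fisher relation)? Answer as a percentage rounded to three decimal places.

After-tax nominal return = 6.33% × (1 − 0.233) = 4.85511%.
1 + r = 1.0485511 / 1.06610 = 0.983539
After-tax real rate = 0.983539 − 1 → -1.646%.

-1.646%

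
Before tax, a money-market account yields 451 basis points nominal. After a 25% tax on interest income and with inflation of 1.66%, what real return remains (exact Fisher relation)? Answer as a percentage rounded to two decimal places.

After-tax nominal return = 4.51% × (1 − 0.25) = 3.3825%.
1 + r = 1.033825 / 1.01660 = 1.016944
After-tax real rate = 1.016944 − 1 → 1.69%.

1.69%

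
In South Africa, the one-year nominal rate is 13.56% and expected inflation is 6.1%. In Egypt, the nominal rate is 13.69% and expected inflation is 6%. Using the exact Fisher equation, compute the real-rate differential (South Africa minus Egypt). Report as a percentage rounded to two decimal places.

-0.22%

South Africa: (1 + 0.1356)/(1 + 0.0610) − 1 = 7.0311%
Egypt: (1 + 0.1369)/(1 + 0.0600) − 1 = 7.2547%
Differential = 7.0311% − 7.2547% = -0.2236% → -0.22%.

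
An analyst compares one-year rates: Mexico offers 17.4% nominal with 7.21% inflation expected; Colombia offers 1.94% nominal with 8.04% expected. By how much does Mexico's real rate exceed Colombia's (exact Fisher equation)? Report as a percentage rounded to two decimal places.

Mexico: (1 + 0.1740)/(1 + 0.0721) − 1 = 9.5047%
Colombia: (1 + 0.0194)/(1 + 0.0804) − 1 = -5.6461%
Differential = 9.5047% − (-5.6461%) = 15.1508% → 15.15%.

15.15%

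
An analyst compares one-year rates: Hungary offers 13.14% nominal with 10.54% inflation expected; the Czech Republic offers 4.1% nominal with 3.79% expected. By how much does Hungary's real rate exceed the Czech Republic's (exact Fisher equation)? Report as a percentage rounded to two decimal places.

Hungary: (1 + 0.1314)/(1 + 0.1054) − 1 = 2.3521%
The Czech Republic: (1 + 0.0410)/(1 + 0.0379) − 1 = 0.2987%
Differential = 2.3521% − 0.2987% = 2.0534% → 2.05%.

2.05%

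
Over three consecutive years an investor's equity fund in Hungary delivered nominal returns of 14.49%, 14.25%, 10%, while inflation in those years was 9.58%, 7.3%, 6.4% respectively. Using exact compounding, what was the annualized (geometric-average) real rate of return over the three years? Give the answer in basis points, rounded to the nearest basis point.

477 basis points

Nominal growth factor = 1.1449 × 1.1425 × 1.1000 = 1.43885308
Price-level growth factor = 1.0958 × 1.0730 × 1.0640 = 1.25104418
Real growth factor = 1.43885308 / 1.25104418 = 1.15012171
Annualized real rate = 1.15012171^(1/3) − 1 = 4.7727% → 477 basis points.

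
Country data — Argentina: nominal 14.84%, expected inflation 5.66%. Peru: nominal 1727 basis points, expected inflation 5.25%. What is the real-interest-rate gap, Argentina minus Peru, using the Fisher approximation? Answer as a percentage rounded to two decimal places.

-2.84%

Argentina: 14.84% − 5.66% = 9.180%
Peru: 17.27% − 5.25% = 12.020%
Differential = -2.840% → -2.84%.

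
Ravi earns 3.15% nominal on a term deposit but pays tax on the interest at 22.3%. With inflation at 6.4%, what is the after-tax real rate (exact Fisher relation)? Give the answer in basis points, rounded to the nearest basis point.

After-tax nominal return = 3.15% × (1 − 0.223) = 2.44755%.
1 + r = 1.0244755 / 1.06400 = 0.962853
After-tax real rate = 0.962853 − 1 → -371 basis points.

-371 basis points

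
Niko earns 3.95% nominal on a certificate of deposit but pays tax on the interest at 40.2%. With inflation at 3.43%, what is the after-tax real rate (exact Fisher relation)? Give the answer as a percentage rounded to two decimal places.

After-tax nominal return = 3.95% × (1 − 0.402) = 2.3621%.
1 + r = 1.023621 / 1.03430 = 0.989675
After-tax real rate = 0.989675 − 1 → -1.03%.

-1.03%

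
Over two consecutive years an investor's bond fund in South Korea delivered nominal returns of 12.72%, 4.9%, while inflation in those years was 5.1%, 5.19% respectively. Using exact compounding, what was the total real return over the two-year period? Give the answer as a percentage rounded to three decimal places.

Nominal growth factor = 1.1272 × 1.0490 = 1.182433
Price-level growth factor = 1.0510 × 1.0519 = 1.105547
Real growth factor = 1.182433 / 1.105547 = 1.069546
Total real return = 1.069546 − 1 → 6.955%.

6.955%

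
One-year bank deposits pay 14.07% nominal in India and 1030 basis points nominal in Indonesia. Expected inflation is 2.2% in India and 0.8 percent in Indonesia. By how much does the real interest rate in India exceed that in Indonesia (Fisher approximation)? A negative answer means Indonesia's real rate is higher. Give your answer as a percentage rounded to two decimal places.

2.37%

India: 14.07% − 2.2% = 11.870%
Indonesia: 10.3% − 0.8% = 9.500%
Differential = 2.370% → 2.37%.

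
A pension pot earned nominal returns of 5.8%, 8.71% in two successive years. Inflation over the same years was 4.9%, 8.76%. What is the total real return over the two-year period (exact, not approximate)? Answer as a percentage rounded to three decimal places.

Nominal growth factor = 1.0580 × 1.0871 = 1.150152
Price-level growth factor = 1.0490 × 1.0876 = 1.140892
Real growth factor = 1.150152 / 1.140892 = 1.008116
Total real return = 1.008116 − 1 → 0.812%.

0.812%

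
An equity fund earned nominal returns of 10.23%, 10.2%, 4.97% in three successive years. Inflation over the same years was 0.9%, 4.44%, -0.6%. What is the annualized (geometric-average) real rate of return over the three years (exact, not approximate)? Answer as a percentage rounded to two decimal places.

6.77%

Compound the nominal returns: 1.1023 × 1.1020 × 1.0497 = 1.27510691.
Compound inflation: 1.0090 × 1.0444 × 0.9940 = 1.04747680.
Deflate: 1.27510691 / 1.04747680 = 1.21731279.
Annualized real rate = 1.21731279^(1/3) − 1 = 6.7745% → 6.77%.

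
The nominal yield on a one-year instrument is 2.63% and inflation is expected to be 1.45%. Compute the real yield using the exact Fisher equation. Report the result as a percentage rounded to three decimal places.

By the Fisher equation, 1 + r = (1 + i)/(1 + π).
1 + r = 1.02630 / 1.01450 = 1.011631
r = 1.011631 − 1 = 1.1631%, i.e. 1.163%.

1.163%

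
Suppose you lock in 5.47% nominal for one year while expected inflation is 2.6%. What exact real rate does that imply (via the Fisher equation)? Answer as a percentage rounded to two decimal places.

2.80%

By the Fisher equation, 1 + r = (1 + i)/(1 + π).
1 + r = 1.05470 / 1.02600 = 1.027973
r = 1.027973 − 1 = 2.7973%, i.e. 2.80%.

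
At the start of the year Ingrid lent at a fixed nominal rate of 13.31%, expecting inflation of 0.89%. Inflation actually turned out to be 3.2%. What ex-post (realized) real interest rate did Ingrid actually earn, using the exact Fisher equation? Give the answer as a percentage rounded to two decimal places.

9.80%

Ex-post: (1 + 0.1331)/(1 + 0.0320) − 1 = 9.7965%
So the realized real rate is 9.80%.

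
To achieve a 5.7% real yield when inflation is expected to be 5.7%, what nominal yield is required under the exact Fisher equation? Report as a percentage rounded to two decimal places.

(1 + i) = (1 + r)(1 + π) = 1.05700 × 1.05700 = 1.117249
i = 1.117249 − 1, so the required nominal rate is 11.72%.

11.72%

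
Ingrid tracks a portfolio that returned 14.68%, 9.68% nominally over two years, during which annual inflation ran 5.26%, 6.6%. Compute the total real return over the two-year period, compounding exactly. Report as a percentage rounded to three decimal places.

12.097%

Compound the nominal returns: 1.1468 × 1.0968 = 1.257810.
Compound inflation: 1.0526 × 1.0660 = 1.122072.
Deflate: 1.257810 / 1.122072 = 1.120971.
Total real return = 1.120971 − 1 → 12.097%.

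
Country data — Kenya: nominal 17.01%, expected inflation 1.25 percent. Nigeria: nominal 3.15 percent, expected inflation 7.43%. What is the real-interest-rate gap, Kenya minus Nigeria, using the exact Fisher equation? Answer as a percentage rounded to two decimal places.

19.55%

Kenya: (1 + 0.1701)/(1 + 0.0125) − 1 = 15.5654%
Nigeria: (1 + 0.0315)/(1 + 0.0743) − 1 = -3.9840%
Differential = 15.5654% − (-3.9840%) = 19.5494% → 19.55%.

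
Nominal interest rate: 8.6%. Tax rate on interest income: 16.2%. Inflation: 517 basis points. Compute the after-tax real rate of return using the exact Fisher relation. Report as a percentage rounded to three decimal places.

After-tax nominal return = 8.6% × (1 − 0.162) = 7.2068%.
1 + r = 1.072068 / 1.05170 = 1.019367
After-tax real rate = 1.019367 − 1 → 1.937%.

1.937%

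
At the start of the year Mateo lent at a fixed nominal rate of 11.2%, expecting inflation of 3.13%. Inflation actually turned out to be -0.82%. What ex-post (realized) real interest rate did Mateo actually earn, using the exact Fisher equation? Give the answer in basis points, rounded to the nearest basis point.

Ex-post: (1 + 0.1120)/(1 − 0.0082) − 1 = 12.1194%
So the realized real rate is 1212 basis points.

1212 basis points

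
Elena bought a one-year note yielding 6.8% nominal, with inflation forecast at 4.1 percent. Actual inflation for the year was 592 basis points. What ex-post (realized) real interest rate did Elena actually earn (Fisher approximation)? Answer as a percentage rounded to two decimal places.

0.88%

Ex-post: 6.8% − 5.92% = 0.880%
So the realized real rate is 0.88%.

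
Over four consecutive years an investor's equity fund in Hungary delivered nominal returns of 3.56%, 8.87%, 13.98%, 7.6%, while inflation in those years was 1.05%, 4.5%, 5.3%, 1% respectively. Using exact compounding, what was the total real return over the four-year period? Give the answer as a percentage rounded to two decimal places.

Compound the nominal returns: 1.0356 × 1.0887 × 1.1398 × 1.0760 = 1.382742.
Compound inflation: 1.0105 × 1.0450 × 1.0530 × 1.0100 = 1.123058.
Deflate: 1.382742 / 1.123058 = 1.231229.
Total real return = 1.231229 − 1 → 23.12%.

23.12%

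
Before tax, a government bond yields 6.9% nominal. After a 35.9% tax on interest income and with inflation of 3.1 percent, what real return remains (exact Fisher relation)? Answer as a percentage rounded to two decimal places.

1.28%

After-tax nominal return = 6.9% × (1 − 0.359) = 4.4229%.
1 + r = 1.044229 / 1.03100 = 1.012831
After-tax real rate = 1.012831 − 1 → 1.28%.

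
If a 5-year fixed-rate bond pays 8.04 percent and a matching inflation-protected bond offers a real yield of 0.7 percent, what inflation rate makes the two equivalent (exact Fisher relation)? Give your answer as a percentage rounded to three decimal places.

7.289%

(1 + π) = (1 + i)/(1 + r) = 1.08040 / 1.00700 = 1.072890
Break-even inflation = 1.072890 − 1 → 7.289%.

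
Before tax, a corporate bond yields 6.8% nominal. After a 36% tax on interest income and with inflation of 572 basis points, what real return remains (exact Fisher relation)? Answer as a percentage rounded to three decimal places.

-1.294%

After-tax nominal return = 6.8% × (1 − 0.36) = 4.3520%.
1 + r = 1.04352 / 1.05720 = 0.987060
After-tax real rate = 0.987060 − 1 → -1.294%.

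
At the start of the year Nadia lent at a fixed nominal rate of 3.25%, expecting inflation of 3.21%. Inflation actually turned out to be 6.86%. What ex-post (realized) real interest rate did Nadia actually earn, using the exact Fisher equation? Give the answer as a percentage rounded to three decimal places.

Ex-post: (1 + 0.0325)/(1 + 0.0686) − 1 = -3.3783%
So the realized real rate is -3.378%.

-3.378%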